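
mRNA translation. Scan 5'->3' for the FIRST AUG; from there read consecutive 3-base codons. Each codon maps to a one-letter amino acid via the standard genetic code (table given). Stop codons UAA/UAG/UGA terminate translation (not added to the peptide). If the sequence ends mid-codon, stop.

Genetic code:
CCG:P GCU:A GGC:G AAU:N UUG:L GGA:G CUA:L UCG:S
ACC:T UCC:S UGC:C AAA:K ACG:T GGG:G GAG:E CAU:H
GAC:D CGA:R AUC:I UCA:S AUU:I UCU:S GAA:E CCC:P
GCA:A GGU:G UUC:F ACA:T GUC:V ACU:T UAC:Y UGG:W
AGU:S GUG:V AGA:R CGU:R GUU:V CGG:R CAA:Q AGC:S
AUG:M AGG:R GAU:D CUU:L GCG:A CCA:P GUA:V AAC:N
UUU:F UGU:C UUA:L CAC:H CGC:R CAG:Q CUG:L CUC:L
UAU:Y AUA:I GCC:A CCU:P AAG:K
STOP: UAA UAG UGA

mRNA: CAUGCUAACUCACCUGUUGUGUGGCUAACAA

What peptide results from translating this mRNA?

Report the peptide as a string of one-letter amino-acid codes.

Answer: MLTHLLCG

Derivation:
start AUG at pos 1
pos 1: AUG -> M; peptide=M
pos 4: CUA -> L; peptide=ML
pos 7: ACU -> T; peptide=MLT
pos 10: CAC -> H; peptide=MLTH
pos 13: CUG -> L; peptide=MLTHL
pos 16: UUG -> L; peptide=MLTHLL
pos 19: UGU -> C; peptide=MLTHLLC
pos 22: GGC -> G; peptide=MLTHLLCG
pos 25: UAA -> STOP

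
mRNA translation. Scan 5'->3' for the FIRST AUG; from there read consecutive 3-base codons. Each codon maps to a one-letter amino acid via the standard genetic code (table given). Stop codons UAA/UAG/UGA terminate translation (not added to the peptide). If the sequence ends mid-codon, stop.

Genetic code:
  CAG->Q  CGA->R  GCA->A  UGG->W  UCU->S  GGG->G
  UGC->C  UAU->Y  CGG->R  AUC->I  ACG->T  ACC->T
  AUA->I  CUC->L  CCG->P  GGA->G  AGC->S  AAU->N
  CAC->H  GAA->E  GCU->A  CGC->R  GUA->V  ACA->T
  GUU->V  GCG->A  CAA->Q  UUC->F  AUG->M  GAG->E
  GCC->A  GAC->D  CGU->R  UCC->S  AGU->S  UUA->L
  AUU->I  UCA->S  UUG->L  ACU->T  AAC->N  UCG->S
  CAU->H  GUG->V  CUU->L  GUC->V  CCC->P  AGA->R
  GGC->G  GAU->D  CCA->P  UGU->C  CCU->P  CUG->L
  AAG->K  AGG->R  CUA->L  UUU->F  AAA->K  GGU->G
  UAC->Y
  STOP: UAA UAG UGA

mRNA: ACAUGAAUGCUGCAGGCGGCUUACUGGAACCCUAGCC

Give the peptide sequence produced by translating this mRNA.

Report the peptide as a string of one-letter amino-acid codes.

start AUG at pos 2
pos 2: AUG -> M; peptide=M
pos 5: AAU -> N; peptide=MN
pos 8: GCU -> A; peptide=MNA
pos 11: GCA -> A; peptide=MNAA
pos 14: GGC -> G; peptide=MNAAG
pos 17: GGC -> G; peptide=MNAAGG
pos 20: UUA -> L; peptide=MNAAGGL
pos 23: CUG -> L; peptide=MNAAGGLL
pos 26: GAA -> E; peptide=MNAAGGLLE
pos 29: CCC -> P; peptide=MNAAGGLLEP
pos 32: UAG -> STOP

Answer: MNAAGGLLEP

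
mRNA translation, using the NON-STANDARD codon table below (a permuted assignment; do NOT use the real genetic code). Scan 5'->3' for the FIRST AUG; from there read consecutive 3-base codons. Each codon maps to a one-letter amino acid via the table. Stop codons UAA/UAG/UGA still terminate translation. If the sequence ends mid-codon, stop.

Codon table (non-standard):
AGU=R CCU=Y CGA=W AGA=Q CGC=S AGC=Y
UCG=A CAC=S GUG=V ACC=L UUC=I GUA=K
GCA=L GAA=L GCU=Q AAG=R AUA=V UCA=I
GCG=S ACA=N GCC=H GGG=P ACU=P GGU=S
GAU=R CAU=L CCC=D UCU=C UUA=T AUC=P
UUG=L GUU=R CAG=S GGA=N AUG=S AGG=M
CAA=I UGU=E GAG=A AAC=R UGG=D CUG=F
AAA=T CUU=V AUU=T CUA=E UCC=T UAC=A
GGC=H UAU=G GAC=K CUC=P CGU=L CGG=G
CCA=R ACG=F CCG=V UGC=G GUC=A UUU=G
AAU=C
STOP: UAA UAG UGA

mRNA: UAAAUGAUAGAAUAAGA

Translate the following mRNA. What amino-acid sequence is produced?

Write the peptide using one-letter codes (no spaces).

Answer: SVL

Derivation:
start AUG at pos 3
pos 3: AUG -> S; peptide=S
pos 6: AUA -> V; peptide=SV
pos 9: GAA -> L; peptide=SVL
pos 12: UAA -> STOP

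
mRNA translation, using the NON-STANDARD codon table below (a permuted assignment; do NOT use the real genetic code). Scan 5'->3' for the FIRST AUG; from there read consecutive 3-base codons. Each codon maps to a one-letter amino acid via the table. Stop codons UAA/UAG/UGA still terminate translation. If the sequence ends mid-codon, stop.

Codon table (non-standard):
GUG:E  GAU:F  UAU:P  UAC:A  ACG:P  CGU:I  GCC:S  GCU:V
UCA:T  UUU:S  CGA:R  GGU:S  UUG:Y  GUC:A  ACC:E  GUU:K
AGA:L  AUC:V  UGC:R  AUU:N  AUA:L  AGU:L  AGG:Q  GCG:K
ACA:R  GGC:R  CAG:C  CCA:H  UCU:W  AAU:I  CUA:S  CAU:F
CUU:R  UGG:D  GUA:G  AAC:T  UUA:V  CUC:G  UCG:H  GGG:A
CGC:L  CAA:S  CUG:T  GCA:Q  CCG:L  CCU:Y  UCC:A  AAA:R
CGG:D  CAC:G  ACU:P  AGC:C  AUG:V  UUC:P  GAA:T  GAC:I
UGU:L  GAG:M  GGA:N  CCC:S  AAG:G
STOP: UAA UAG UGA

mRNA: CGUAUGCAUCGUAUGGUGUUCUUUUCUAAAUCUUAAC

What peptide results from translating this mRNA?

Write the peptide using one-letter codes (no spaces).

Answer: VFIVEPSWRW

Derivation:
start AUG at pos 3
pos 3: AUG -> V; peptide=V
pos 6: CAU -> F; peptide=VF
pos 9: CGU -> I; peptide=VFI
pos 12: AUG -> V; peptide=VFIV
pos 15: GUG -> E; peptide=VFIVE
pos 18: UUC -> P; peptide=VFIVEP
pos 21: UUU -> S; peptide=VFIVEPS
pos 24: UCU -> W; peptide=VFIVEPSW
pos 27: AAA -> R; peptide=VFIVEPSWR
pos 30: UCU -> W; peptide=VFIVEPSWRW
pos 33: UAA -> STOP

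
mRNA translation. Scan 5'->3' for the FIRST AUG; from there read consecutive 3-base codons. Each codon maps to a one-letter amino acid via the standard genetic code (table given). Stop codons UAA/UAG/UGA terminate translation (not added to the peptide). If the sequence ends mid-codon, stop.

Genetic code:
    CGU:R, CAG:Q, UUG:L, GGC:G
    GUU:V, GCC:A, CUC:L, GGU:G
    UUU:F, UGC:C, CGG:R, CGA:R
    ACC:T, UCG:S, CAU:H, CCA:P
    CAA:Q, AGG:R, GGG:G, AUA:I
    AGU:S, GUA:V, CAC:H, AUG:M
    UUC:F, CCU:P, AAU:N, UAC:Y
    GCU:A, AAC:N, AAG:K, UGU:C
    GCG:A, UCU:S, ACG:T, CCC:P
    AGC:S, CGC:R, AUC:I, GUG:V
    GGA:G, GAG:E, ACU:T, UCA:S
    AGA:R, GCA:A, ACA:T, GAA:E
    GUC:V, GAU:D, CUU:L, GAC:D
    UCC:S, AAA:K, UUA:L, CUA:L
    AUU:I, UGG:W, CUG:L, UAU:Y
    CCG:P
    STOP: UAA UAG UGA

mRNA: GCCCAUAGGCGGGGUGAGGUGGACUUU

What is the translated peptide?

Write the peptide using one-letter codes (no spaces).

Answer: (empty: no AUG start codon)

Derivation:
no AUG start codon found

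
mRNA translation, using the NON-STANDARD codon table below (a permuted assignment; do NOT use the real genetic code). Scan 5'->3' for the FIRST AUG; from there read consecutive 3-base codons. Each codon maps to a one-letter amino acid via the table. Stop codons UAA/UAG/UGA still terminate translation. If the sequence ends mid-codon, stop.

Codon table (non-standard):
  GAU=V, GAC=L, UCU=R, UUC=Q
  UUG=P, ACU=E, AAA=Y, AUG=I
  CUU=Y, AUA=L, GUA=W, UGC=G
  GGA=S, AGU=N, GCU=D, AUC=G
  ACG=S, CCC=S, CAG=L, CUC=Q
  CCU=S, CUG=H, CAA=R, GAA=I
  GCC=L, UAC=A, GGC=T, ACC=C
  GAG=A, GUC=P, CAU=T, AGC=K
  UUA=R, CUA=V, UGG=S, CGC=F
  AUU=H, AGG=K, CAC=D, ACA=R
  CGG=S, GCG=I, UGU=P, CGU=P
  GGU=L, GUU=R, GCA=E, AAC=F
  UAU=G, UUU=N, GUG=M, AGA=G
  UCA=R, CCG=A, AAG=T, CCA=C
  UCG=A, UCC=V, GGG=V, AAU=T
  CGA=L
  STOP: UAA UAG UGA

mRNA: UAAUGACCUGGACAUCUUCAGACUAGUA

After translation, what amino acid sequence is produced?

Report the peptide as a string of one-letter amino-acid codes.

Answer: ICSRRRL

Derivation:
start AUG at pos 2
pos 2: AUG -> I; peptide=I
pos 5: ACC -> C; peptide=IC
pos 8: UGG -> S; peptide=ICS
pos 11: ACA -> R; peptide=ICSR
pos 14: UCU -> R; peptide=ICSRR
pos 17: UCA -> R; peptide=ICSRRR
pos 20: GAC -> L; peptide=ICSRRRL
pos 23: UAG -> STOP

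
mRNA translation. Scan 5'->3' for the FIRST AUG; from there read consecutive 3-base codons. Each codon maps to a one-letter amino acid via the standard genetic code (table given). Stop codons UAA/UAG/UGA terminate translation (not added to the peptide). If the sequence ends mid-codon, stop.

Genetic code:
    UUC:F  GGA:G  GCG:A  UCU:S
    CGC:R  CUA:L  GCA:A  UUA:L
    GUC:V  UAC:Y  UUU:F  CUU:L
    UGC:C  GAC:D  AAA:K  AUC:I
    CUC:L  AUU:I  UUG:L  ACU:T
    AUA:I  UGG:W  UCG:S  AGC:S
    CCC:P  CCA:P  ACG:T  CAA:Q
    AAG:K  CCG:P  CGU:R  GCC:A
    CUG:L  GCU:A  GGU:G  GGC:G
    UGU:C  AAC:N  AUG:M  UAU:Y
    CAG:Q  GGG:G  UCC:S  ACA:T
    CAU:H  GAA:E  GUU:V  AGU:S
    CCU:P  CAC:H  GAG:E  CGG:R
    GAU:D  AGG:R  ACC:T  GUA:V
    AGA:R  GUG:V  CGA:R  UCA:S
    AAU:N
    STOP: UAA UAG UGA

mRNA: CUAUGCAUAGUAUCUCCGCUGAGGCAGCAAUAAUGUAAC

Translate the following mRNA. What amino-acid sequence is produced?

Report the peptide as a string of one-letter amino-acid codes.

start AUG at pos 2
pos 2: AUG -> M; peptide=M
pos 5: CAU -> H; peptide=MH
pos 8: AGU -> S; peptide=MHS
pos 11: AUC -> I; peptide=MHSI
pos 14: UCC -> S; peptide=MHSIS
pos 17: GCU -> A; peptide=MHSISA
pos 20: GAG -> E; peptide=MHSISAE
pos 23: GCA -> A; peptide=MHSISAEA
pos 26: GCA -> A; peptide=MHSISAEAA
pos 29: AUA -> I; peptide=MHSISAEAAI
pos 32: AUG -> M; peptide=MHSISAEAAIM
pos 35: UAA -> STOP

Answer: MHSISAEAAIM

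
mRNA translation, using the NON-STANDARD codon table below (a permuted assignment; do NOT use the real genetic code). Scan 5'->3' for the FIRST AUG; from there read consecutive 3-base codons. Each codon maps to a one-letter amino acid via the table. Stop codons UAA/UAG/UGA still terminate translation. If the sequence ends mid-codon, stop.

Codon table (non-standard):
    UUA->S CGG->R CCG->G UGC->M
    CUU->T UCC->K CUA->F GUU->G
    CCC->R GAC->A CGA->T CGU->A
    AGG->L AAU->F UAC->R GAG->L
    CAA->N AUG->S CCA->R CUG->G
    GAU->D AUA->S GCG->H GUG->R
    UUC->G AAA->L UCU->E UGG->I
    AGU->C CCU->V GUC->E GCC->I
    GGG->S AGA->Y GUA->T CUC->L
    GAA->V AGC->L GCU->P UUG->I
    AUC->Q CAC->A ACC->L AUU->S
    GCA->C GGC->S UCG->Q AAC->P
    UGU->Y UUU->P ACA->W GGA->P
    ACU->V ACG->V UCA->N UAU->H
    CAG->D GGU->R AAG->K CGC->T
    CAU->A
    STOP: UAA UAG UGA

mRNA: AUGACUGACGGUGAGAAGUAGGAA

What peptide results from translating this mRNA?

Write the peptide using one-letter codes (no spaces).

start AUG at pos 0
pos 0: AUG -> S; peptide=S
pos 3: ACU -> V; peptide=SV
pos 6: GAC -> A; peptide=SVA
pos 9: GGU -> R; peptide=SVAR
pos 12: GAG -> L; peptide=SVARL
pos 15: AAG -> K; peptide=SVARLK
pos 18: UAG -> STOP

Answer: SVARLK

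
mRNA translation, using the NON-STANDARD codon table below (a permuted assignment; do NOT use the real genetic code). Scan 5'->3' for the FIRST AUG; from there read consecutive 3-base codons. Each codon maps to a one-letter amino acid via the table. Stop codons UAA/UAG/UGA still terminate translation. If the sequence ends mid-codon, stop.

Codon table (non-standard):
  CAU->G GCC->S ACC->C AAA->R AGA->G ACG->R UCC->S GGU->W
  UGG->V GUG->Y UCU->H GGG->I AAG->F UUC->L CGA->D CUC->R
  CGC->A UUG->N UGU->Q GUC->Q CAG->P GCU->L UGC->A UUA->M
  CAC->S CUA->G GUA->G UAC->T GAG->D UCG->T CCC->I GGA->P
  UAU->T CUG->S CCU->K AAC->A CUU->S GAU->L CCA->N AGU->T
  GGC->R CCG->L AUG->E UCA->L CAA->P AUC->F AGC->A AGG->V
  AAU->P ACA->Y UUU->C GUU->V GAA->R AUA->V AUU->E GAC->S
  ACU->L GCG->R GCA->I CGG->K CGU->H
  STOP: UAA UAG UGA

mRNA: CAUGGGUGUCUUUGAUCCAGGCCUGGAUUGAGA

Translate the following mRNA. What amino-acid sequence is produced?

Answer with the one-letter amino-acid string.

start AUG at pos 1
pos 1: AUG -> E; peptide=E
pos 4: GGU -> W; peptide=EW
pos 7: GUC -> Q; peptide=EWQ
pos 10: UUU -> C; peptide=EWQC
pos 13: GAU -> L; peptide=EWQCL
pos 16: CCA -> N; peptide=EWQCLN
pos 19: GGC -> R; peptide=EWQCLNR
pos 22: CUG -> S; peptide=EWQCLNRS
pos 25: GAU -> L; peptide=EWQCLNRSL
pos 28: UGA -> STOP

Answer: EWQCLNRSL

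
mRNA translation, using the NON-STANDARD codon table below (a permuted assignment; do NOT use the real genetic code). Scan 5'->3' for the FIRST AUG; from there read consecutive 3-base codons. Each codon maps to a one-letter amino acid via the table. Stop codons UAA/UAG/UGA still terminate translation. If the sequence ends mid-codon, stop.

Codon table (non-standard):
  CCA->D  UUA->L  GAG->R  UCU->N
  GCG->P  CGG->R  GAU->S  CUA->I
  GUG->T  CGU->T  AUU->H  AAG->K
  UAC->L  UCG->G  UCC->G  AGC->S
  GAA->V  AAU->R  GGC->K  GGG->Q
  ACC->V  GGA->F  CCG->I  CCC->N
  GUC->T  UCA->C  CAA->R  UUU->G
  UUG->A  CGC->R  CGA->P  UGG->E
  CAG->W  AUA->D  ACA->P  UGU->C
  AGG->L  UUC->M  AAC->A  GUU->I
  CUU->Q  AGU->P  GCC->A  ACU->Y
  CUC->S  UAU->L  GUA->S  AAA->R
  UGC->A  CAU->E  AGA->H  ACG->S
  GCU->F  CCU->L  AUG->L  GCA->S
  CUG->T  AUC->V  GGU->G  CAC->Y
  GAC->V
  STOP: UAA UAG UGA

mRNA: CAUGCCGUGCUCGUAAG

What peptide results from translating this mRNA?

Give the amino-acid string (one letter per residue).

start AUG at pos 1
pos 1: AUG -> L; peptide=L
pos 4: CCG -> I; peptide=LI
pos 7: UGC -> A; peptide=LIA
pos 10: UCG -> G; peptide=LIAG
pos 13: UAA -> STOP

Answer: LIAG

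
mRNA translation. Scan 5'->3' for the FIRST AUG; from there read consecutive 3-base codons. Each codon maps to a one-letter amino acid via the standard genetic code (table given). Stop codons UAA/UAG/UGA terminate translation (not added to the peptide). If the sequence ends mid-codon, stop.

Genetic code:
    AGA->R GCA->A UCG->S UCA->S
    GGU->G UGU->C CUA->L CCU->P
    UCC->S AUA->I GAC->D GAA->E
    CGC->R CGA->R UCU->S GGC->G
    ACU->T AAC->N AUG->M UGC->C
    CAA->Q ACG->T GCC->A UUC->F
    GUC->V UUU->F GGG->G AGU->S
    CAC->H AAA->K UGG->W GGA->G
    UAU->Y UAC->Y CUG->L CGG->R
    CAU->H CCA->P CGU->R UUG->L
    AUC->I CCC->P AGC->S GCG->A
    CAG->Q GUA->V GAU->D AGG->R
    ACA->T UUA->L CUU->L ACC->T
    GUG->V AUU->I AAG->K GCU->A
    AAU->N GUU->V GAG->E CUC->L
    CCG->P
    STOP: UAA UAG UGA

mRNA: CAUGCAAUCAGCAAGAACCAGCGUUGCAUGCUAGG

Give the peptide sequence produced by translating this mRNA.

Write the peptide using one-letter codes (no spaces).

start AUG at pos 1
pos 1: AUG -> M; peptide=M
pos 4: CAA -> Q; peptide=MQ
pos 7: UCA -> S; peptide=MQS
pos 10: GCA -> A; peptide=MQSA
pos 13: AGA -> R; peptide=MQSAR
pos 16: ACC -> T; peptide=MQSART
pos 19: AGC -> S; peptide=MQSARTS
pos 22: GUU -> V; peptide=MQSARTSV
pos 25: GCA -> A; peptide=MQSARTSVA
pos 28: UGC -> C; peptide=MQSARTSVAC
pos 31: UAG -> STOP

Answer: MQSARTSVAC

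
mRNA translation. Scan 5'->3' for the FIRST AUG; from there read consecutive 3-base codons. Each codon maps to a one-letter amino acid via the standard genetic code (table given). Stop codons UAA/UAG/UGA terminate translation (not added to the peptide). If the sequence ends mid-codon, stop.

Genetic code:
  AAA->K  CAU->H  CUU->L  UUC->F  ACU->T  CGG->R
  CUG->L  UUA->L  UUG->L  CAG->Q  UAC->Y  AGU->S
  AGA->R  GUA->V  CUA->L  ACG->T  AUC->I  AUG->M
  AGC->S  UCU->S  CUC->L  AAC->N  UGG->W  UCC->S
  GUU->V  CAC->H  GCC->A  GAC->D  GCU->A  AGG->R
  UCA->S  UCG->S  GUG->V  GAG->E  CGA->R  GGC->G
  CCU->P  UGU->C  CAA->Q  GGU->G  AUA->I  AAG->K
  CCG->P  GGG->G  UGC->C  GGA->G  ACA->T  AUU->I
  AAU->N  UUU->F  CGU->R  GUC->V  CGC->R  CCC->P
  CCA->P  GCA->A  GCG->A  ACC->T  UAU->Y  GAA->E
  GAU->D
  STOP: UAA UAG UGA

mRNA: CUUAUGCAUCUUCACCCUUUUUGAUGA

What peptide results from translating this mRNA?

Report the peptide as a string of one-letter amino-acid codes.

start AUG at pos 3
pos 3: AUG -> M; peptide=M
pos 6: CAU -> H; peptide=MH
pos 9: CUU -> L; peptide=MHL
pos 12: CAC -> H; peptide=MHLH
pos 15: CCU -> P; peptide=MHLHP
pos 18: UUU -> F; peptide=MHLHPF
pos 21: UGA -> STOP

Answer: MHLHPF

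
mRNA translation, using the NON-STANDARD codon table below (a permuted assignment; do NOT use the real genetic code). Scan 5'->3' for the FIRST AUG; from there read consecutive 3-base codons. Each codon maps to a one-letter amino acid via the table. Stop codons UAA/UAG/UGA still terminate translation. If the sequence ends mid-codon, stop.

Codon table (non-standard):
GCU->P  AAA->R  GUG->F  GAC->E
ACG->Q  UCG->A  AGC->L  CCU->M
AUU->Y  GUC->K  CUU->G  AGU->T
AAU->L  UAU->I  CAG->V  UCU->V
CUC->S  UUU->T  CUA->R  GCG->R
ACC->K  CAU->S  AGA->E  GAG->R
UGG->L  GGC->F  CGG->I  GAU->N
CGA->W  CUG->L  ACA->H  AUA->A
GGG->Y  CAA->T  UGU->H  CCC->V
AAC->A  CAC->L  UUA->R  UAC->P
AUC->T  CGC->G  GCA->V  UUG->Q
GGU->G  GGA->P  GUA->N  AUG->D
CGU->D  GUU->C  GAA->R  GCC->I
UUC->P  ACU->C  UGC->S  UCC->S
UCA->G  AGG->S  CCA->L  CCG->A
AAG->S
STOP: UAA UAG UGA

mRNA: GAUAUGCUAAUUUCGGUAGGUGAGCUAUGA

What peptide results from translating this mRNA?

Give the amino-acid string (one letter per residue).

start AUG at pos 3
pos 3: AUG -> D; peptide=D
pos 6: CUA -> R; peptide=DR
pos 9: AUU -> Y; peptide=DRY
pos 12: UCG -> A; peptide=DRYA
pos 15: GUA -> N; peptide=DRYAN
pos 18: GGU -> G; peptide=DRYANG
pos 21: GAG -> R; peptide=DRYANGR
pos 24: CUA -> R; peptide=DRYANGRR
pos 27: UGA -> STOP

Answer: DRYANGRR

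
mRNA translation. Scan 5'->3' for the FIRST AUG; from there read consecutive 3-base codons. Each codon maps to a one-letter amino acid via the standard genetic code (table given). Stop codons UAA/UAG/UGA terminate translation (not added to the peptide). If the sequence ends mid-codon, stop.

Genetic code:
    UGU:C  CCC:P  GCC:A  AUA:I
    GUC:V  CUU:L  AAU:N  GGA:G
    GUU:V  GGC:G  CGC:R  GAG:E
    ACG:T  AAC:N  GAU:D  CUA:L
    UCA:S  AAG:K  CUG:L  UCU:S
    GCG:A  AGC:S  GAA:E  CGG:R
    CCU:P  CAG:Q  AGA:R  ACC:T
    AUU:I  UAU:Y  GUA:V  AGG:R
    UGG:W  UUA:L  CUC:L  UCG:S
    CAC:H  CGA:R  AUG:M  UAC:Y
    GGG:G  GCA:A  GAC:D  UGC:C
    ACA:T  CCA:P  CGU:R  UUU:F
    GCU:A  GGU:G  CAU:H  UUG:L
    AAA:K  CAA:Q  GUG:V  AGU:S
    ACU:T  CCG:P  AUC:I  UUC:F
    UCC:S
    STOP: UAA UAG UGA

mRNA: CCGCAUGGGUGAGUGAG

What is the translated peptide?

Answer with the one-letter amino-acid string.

Answer: MGE

Derivation:
start AUG at pos 4
pos 4: AUG -> M; peptide=M
pos 7: GGU -> G; peptide=MG
pos 10: GAG -> E; peptide=MGE
pos 13: UGA -> STOP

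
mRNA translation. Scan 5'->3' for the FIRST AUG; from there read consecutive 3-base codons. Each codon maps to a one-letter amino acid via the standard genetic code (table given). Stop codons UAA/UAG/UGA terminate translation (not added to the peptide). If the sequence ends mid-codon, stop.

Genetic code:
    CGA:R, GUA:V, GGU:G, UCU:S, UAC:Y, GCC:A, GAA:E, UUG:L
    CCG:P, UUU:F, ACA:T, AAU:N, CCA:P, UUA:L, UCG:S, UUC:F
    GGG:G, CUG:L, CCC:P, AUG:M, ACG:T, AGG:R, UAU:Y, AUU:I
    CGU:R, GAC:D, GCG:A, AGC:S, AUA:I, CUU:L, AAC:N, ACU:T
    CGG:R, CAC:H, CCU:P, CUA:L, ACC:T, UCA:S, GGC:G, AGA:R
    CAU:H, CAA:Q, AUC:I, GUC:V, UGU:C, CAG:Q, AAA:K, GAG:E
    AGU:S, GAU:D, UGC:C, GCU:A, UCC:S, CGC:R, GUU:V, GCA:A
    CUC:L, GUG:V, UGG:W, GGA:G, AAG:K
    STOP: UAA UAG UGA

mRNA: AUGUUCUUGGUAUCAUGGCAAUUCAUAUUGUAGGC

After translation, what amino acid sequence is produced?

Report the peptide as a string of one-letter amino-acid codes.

Answer: MFLVSWQFIL

Derivation:
start AUG at pos 0
pos 0: AUG -> M; peptide=M
pos 3: UUC -> F; peptide=MF
pos 6: UUG -> L; peptide=MFL
pos 9: GUA -> V; peptide=MFLV
pos 12: UCA -> S; peptide=MFLVS
pos 15: UGG -> W; peptide=MFLVSW
pos 18: CAA -> Q; peptide=MFLVSWQ
pos 21: UUC -> F; peptide=MFLVSWQF
pos 24: AUA -> I; peptide=MFLVSWQFI
pos 27: UUG -> L; peptide=MFLVSWQFIL
pos 30: UAG -> STOP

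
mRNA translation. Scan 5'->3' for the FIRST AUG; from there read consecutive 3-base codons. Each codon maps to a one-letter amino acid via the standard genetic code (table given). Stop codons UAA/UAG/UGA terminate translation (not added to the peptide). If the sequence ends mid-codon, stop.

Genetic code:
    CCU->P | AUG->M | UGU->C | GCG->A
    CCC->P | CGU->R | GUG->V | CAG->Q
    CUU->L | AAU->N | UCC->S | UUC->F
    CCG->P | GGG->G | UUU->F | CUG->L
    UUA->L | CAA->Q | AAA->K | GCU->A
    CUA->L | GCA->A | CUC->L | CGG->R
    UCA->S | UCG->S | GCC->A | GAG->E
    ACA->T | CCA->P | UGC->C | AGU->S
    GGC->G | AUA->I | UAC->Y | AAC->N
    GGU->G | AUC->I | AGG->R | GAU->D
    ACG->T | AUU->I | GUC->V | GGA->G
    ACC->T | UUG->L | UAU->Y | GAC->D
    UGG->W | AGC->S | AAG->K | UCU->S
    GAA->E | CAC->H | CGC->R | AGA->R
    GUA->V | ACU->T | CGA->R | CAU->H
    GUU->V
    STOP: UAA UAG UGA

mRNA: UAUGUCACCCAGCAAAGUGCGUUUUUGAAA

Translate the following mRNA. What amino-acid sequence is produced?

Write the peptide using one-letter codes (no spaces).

start AUG at pos 1
pos 1: AUG -> M; peptide=M
pos 4: UCA -> S; peptide=MS
pos 7: CCC -> P; peptide=MSP
pos 10: AGC -> S; peptide=MSPS
pos 13: AAA -> K; peptide=MSPSK
pos 16: GUG -> V; peptide=MSPSKV
pos 19: CGU -> R; peptide=MSPSKVR
pos 22: UUU -> F; peptide=MSPSKVRF
pos 25: UGA -> STOP

Answer: MSPSKVRF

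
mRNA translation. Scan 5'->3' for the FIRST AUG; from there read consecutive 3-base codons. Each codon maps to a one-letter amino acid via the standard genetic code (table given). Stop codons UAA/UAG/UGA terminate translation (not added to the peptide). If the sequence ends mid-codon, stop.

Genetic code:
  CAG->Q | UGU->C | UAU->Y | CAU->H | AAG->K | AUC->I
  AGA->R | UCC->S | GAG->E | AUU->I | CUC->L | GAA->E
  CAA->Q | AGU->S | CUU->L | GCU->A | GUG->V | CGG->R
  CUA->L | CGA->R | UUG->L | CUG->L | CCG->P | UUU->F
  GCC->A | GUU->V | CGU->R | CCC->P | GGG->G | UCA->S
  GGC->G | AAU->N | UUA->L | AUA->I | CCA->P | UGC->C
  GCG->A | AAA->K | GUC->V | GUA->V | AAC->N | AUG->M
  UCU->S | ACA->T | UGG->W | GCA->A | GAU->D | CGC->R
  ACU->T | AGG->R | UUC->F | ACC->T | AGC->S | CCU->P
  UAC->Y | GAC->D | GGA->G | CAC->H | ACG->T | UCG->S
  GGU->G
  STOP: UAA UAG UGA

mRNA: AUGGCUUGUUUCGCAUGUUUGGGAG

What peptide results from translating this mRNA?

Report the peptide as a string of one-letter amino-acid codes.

Answer: MACFACLG

Derivation:
start AUG at pos 0
pos 0: AUG -> M; peptide=M
pos 3: GCU -> A; peptide=MA
pos 6: UGU -> C; peptide=MAC
pos 9: UUC -> F; peptide=MACF
pos 12: GCA -> A; peptide=MACFA
pos 15: UGU -> C; peptide=MACFAC
pos 18: UUG -> L; peptide=MACFACL
pos 21: GGA -> G; peptide=MACFACLG
pos 24: only 1 nt remain (<3), stop (end of mRNA)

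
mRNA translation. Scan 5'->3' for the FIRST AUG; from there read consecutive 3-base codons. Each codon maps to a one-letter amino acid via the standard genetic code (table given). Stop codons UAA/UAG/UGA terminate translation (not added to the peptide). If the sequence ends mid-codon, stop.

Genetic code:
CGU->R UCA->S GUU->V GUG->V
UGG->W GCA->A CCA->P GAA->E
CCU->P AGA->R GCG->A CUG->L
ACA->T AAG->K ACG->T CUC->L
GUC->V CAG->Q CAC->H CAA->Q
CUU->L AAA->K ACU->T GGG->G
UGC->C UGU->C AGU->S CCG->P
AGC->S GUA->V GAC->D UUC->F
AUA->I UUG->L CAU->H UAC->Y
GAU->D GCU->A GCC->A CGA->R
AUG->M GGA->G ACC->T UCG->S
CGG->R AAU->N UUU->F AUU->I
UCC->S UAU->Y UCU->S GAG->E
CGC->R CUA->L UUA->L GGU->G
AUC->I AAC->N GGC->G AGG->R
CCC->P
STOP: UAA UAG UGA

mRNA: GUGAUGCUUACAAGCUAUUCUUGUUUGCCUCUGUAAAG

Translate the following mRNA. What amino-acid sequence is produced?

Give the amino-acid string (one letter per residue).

start AUG at pos 3
pos 3: AUG -> M; peptide=M
pos 6: CUU -> L; peptide=ML
pos 9: ACA -> T; peptide=MLT
pos 12: AGC -> S; peptide=MLTS
pos 15: UAU -> Y; peptide=MLTSY
pos 18: UCU -> S; peptide=MLTSYS
pos 21: UGU -> C; peptide=MLTSYSC
pos 24: UUG -> L; peptide=MLTSYSCL
pos 27: CCU -> P; peptide=MLTSYSCLP
pos 30: CUG -> L; peptide=MLTSYSCLPL
pos 33: UAA -> STOP

Answer: MLTSYSCLPL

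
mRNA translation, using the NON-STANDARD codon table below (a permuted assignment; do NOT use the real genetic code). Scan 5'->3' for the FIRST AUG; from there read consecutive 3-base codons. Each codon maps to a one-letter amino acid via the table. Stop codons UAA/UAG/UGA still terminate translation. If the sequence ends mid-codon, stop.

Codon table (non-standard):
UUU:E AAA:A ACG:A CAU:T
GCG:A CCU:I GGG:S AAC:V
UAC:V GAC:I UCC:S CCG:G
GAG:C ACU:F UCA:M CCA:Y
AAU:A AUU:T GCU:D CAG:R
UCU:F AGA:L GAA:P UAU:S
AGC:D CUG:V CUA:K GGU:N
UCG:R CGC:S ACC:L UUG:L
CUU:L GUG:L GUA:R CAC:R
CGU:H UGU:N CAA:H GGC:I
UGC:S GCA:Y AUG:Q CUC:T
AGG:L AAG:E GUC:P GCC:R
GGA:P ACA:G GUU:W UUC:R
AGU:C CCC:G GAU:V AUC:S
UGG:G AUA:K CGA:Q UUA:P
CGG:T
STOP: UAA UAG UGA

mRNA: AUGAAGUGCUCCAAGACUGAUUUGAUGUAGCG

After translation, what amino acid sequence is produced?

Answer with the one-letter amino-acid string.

start AUG at pos 0
pos 0: AUG -> Q; peptide=Q
pos 3: AAG -> E; peptide=QE
pos 6: UGC -> S; peptide=QES
pos 9: UCC -> S; peptide=QESS
pos 12: AAG -> E; peptide=QESSE
pos 15: ACU -> F; peptide=QESSEF
pos 18: GAU -> V; peptide=QESSEFV
pos 21: UUG -> L; peptide=QESSEFVL
pos 24: AUG -> Q; peptide=QESSEFVLQ
pos 27: UAG -> STOP

Answer: QESSEFVLQ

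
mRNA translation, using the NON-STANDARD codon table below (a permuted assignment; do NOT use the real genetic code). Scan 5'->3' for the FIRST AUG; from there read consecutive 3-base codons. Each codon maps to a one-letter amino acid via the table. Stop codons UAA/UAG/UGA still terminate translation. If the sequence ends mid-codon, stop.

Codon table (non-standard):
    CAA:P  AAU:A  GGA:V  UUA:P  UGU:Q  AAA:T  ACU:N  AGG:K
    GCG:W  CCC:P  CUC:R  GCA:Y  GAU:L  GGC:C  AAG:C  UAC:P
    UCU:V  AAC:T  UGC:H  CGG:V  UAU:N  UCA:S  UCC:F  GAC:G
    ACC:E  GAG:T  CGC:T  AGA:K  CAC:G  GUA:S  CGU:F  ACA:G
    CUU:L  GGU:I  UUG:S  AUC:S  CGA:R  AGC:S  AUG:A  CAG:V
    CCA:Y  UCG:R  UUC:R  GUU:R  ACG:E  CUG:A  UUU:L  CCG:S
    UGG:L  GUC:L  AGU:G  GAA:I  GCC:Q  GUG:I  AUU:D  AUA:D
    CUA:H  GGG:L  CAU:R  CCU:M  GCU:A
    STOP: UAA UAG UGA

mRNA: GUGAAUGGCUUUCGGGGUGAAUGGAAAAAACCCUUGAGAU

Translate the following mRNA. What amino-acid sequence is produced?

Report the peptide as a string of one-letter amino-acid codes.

Answer: AARLIAVTTM

Derivation:
start AUG at pos 4
pos 4: AUG -> A; peptide=A
pos 7: GCU -> A; peptide=AA
pos 10: UUC -> R; peptide=AAR
pos 13: GGG -> L; peptide=AARL
pos 16: GUG -> I; peptide=AARLI
pos 19: AAU -> A; peptide=AARLIA
pos 22: GGA -> V; peptide=AARLIAV
pos 25: AAA -> T; peptide=AARLIAVT
pos 28: AAC -> T; peptide=AARLIAVTT
pos 31: CCU -> M; peptide=AARLIAVTTM
pos 34: UGA -> STOP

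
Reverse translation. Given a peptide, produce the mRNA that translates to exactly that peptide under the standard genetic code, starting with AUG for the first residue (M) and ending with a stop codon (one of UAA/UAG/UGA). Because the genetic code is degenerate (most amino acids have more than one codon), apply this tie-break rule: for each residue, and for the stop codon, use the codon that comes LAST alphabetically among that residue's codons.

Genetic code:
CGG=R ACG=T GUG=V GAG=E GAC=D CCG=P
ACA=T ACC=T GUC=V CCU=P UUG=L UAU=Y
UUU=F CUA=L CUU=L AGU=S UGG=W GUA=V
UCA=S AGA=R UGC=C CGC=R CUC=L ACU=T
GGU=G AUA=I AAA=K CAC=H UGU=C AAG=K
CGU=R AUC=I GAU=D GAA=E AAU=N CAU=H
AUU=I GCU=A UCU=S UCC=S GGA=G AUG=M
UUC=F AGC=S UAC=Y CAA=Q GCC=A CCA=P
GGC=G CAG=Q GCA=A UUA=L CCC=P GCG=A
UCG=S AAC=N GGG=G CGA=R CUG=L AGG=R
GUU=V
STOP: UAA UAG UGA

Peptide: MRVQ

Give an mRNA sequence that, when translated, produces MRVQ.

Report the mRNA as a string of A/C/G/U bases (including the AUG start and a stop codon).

Answer: mRNA: AUGCGUGUUCAGUGA

Derivation:
residue 1: M -> AUG (start codon)
residue 2: R codons sorted = AGA,AGG,CGA,CGC,CGG,CGU -> pick last = CGU
residue 3: V codons sorted = GUA,GUC,GUG,GUU -> pick last = GUU
residue 4: Q codons sorted = CAA,CAG -> pick last = CAG
terminator: stop codons sorted = UAA,UAG,UGA -> pick last = UGA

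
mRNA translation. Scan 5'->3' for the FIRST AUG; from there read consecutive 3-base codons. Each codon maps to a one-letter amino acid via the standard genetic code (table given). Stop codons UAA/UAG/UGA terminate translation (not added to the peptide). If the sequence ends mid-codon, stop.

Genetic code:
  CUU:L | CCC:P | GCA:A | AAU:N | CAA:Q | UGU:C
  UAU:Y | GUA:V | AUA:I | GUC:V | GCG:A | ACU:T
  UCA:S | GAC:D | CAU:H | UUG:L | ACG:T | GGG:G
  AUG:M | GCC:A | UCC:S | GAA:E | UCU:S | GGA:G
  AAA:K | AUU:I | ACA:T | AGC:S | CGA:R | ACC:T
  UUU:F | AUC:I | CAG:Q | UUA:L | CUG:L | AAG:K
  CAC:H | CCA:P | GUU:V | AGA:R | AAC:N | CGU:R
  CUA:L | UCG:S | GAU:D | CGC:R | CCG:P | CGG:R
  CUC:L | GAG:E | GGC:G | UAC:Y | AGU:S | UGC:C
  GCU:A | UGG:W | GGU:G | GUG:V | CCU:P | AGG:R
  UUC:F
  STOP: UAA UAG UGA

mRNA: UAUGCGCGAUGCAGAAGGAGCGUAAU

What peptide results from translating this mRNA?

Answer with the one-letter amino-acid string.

start AUG at pos 1
pos 1: AUG -> M; peptide=M
pos 4: CGC -> R; peptide=MR
pos 7: GAU -> D; peptide=MRD
pos 10: GCA -> A; peptide=MRDA
pos 13: GAA -> E; peptide=MRDAE
pos 16: GGA -> G; peptide=MRDAEG
pos 19: GCG -> A; peptide=MRDAEGA
pos 22: UAA -> STOP

Answer: MRDAEGA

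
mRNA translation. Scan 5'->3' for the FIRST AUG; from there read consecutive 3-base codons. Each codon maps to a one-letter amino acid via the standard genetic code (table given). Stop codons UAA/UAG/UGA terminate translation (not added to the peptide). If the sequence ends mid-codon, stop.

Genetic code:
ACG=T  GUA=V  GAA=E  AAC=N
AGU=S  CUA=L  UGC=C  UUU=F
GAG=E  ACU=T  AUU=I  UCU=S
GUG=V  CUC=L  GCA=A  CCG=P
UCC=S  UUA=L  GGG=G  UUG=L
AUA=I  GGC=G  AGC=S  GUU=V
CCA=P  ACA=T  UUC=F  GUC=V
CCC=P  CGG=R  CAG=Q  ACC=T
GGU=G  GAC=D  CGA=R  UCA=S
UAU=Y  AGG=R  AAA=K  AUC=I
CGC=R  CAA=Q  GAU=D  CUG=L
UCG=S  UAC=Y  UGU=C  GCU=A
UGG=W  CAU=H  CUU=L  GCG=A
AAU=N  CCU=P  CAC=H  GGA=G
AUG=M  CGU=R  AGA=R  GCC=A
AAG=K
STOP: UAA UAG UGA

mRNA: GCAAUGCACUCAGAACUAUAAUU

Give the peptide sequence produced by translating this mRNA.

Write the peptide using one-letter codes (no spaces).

Answer: MHSEL

Derivation:
start AUG at pos 3
pos 3: AUG -> M; peptide=M
pos 6: CAC -> H; peptide=MH
pos 9: UCA -> S; peptide=MHS
pos 12: GAA -> E; peptide=MHSE
pos 15: CUA -> L; peptide=MHSEL
pos 18: UAA -> STOP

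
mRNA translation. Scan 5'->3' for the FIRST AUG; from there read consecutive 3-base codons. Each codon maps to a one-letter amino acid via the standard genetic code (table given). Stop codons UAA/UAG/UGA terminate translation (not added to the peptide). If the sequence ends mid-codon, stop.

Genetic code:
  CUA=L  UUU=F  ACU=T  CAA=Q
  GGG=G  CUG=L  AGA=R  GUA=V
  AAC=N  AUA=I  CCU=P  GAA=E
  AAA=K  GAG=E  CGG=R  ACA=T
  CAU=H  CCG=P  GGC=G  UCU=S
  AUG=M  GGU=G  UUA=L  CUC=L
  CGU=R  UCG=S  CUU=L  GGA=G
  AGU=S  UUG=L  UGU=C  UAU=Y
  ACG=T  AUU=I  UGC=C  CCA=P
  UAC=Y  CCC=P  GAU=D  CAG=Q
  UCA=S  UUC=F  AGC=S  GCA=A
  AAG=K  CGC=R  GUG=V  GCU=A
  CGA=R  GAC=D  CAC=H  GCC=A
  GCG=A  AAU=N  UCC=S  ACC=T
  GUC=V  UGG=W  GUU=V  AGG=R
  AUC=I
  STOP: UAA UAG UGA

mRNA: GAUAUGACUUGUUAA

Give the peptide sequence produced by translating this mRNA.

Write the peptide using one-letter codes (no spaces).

Answer: MTC

Derivation:
start AUG at pos 3
pos 3: AUG -> M; peptide=M
pos 6: ACU -> T; peptide=MT
pos 9: UGU -> C; peptide=MTC
pos 12: UAA -> STOP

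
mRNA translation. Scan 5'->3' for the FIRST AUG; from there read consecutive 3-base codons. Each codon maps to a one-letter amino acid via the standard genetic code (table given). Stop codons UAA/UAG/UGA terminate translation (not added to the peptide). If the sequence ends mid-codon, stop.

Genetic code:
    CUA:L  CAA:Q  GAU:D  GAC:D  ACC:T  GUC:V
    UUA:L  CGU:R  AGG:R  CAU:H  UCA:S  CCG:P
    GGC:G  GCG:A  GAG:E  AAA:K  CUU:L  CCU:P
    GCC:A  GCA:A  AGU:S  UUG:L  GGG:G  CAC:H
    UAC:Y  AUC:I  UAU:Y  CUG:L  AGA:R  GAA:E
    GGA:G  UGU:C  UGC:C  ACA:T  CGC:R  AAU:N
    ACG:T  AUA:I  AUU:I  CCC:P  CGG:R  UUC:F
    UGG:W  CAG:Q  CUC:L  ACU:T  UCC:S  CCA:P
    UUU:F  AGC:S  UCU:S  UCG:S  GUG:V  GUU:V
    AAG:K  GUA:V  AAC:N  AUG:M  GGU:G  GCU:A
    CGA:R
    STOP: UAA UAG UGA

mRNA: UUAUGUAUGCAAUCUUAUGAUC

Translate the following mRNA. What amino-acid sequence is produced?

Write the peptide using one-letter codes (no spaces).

Answer: MYAIL

Derivation:
start AUG at pos 2
pos 2: AUG -> M; peptide=M
pos 5: UAU -> Y; peptide=MY
pos 8: GCA -> A; peptide=MYA
pos 11: AUC -> I; peptide=MYAI
pos 14: UUA -> L; peptide=MYAIL
pos 17: UGA -> STOP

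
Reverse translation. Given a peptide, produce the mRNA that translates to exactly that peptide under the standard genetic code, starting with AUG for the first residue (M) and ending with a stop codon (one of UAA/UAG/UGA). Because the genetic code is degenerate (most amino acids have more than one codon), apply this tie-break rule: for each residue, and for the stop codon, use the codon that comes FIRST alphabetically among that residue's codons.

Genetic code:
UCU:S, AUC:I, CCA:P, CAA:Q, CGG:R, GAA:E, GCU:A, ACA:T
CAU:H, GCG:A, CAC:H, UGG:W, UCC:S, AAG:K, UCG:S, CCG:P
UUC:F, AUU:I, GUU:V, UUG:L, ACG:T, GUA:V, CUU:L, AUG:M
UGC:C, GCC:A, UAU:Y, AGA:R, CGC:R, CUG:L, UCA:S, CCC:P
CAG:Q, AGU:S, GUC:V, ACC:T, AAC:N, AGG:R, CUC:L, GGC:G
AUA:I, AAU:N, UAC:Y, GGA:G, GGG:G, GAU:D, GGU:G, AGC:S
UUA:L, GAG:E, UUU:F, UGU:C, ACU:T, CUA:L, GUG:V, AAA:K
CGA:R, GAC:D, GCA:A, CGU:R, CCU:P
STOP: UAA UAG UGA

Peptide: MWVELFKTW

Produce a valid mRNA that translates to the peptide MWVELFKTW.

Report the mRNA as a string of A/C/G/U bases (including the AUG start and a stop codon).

Answer: mRNA: AUGUGGGUAGAACUAUUCAAAACAUGGUAA

Derivation:
residue 1: M -> AUG (start codon)
residue 2: W -> UGG (only codon)
residue 3: V codons sorted = GUA,GUC,GUG,GUU -> pick first = GUA
residue 4: E codons sorted = GAA,GAG -> pick first = GAA
residue 5: L codons sorted = CUA,CUC,CUG,CUU,UUA,UUG -> pick first = CUA
residue 6: F codons sorted = UUC,UUU -> pick first = UUC
residue 7: K codons sorted = AAA,AAG -> pick first = AAA
residue 8: T codons sorted = ACA,ACC,ACG,ACU -> pick first = ACA
residue 9: W -> UGG (only codon)
terminator: stop codons sorted = UAA,UAG,UGA -> pick first = UAA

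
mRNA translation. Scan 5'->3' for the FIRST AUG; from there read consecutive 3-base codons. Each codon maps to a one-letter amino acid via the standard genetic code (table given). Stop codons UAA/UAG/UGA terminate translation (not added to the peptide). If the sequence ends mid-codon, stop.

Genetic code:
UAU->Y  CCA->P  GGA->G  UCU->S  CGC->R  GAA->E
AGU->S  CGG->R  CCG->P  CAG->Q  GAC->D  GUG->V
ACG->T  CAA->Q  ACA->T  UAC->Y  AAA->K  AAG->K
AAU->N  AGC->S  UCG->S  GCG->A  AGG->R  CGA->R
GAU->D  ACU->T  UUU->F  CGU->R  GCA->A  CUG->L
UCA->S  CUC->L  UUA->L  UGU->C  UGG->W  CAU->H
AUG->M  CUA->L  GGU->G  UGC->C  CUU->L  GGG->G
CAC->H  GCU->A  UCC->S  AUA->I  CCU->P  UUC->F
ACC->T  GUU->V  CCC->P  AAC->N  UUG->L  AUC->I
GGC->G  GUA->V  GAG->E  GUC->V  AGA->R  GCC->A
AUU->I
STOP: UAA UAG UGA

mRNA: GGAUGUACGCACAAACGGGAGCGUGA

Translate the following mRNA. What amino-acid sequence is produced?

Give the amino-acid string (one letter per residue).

Answer: MYAQTGA

Derivation:
start AUG at pos 2
pos 2: AUG -> M; peptide=M
pos 5: UAC -> Y; peptide=MY
pos 8: GCA -> A; peptide=MYA
pos 11: CAA -> Q; peptide=MYAQ
pos 14: ACG -> T; peptide=MYAQT
pos 17: GGA -> G; peptide=MYAQTG
pos 20: GCG -> A; peptide=MYAQTGA
pos 23: UGA -> STOP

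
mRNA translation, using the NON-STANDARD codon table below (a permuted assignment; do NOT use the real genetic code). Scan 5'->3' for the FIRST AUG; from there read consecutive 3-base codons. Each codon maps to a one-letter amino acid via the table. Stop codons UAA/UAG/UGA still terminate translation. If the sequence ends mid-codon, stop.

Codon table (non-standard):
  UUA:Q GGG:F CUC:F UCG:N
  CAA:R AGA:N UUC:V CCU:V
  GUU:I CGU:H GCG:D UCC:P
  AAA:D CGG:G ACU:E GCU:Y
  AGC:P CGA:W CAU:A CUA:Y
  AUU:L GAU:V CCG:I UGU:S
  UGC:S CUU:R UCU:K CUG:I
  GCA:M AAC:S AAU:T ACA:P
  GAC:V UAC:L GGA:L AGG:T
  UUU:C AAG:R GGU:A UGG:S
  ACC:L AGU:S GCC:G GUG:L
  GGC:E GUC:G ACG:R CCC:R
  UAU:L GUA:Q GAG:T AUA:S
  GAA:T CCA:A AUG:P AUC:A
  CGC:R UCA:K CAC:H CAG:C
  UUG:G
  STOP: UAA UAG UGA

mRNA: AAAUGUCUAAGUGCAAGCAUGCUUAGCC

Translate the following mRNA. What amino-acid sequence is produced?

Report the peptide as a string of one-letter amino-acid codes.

Answer: PKRSRAY

Derivation:
start AUG at pos 2
pos 2: AUG -> P; peptide=P
pos 5: UCU -> K; peptide=PK
pos 8: AAG -> R; peptide=PKR
pos 11: UGC -> S; peptide=PKRS
pos 14: AAG -> R; peptide=PKRSR
pos 17: CAU -> A; peptide=PKRSRA
pos 20: GCU -> Y; peptide=PKRSRAY
pos 23: UAG -> STOP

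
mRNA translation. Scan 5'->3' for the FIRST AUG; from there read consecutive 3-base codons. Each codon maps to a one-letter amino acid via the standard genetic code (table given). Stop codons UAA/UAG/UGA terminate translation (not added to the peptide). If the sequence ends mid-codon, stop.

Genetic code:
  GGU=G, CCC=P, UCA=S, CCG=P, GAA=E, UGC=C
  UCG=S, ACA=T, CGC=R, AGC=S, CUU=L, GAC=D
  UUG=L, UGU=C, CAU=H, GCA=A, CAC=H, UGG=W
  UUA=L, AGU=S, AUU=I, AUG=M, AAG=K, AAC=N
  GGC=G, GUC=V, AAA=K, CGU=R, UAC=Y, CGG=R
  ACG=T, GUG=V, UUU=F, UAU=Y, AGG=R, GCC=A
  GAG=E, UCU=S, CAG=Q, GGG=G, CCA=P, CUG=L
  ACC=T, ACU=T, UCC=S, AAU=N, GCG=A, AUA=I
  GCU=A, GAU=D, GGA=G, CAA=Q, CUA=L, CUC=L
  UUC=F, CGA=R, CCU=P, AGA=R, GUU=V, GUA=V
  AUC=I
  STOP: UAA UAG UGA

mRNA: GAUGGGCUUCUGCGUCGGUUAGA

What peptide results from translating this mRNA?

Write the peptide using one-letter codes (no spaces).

start AUG at pos 1
pos 1: AUG -> M; peptide=M
pos 4: GGC -> G; peptide=MG
pos 7: UUC -> F; peptide=MGF
pos 10: UGC -> C; peptide=MGFC
pos 13: GUC -> V; peptide=MGFCV
pos 16: GGU -> G; peptide=MGFCVG
pos 19: UAG -> STOP

Answer: MGFCVG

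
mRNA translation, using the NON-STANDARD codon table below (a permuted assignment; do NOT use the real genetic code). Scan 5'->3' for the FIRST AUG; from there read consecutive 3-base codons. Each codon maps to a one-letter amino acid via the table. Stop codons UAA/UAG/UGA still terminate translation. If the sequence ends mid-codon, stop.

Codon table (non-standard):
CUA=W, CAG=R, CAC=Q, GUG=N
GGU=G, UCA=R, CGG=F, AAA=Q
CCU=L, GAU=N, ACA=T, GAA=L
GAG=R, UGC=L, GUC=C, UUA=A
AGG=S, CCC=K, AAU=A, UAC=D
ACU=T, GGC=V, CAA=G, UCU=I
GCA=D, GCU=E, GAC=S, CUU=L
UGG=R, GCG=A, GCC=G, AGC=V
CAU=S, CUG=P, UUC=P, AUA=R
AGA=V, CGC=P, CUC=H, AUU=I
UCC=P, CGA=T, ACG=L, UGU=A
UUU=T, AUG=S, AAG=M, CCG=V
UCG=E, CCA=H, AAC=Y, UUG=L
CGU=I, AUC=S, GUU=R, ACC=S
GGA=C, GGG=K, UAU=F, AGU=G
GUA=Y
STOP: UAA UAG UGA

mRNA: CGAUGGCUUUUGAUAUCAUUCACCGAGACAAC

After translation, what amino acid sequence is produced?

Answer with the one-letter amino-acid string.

start AUG at pos 2
pos 2: AUG -> S; peptide=S
pos 5: GCU -> E; peptide=SE
pos 8: UUU -> T; peptide=SET
pos 11: GAU -> N; peptide=SETN
pos 14: AUC -> S; peptide=SETNS
pos 17: AUU -> I; peptide=SETNSI
pos 20: CAC -> Q; peptide=SETNSIQ
pos 23: CGA -> T; peptide=SETNSIQT
pos 26: GAC -> S; peptide=SETNSIQTS
pos 29: AAC -> Y; peptide=SETNSIQTSY
pos 32: only 0 nt remain (<3), stop (end of mRNA)

Answer: SETNSIQTSY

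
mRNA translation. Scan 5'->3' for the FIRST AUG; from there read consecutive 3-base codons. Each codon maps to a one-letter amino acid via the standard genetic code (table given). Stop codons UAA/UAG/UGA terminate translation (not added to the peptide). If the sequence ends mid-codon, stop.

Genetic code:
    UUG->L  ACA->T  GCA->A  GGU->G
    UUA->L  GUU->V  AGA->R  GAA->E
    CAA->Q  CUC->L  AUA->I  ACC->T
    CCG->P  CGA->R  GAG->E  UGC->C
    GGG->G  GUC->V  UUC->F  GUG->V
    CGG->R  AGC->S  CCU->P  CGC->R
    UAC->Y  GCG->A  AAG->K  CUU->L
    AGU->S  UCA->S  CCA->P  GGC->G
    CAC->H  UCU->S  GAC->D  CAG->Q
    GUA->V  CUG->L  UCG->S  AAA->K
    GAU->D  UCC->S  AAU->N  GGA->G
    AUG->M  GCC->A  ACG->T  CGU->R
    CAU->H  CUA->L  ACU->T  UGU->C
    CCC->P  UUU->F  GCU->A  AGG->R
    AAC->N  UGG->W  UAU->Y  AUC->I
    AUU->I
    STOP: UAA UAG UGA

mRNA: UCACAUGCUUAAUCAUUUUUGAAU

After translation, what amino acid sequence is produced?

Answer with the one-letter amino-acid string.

start AUG at pos 4
pos 4: AUG -> M; peptide=M
pos 7: CUU -> L; peptide=ML
pos 10: AAU -> N; peptide=MLN
pos 13: CAU -> H; peptide=MLNH
pos 16: UUU -> F; peptide=MLNHF
pos 19: UGA -> STOP

Answer: MLNHF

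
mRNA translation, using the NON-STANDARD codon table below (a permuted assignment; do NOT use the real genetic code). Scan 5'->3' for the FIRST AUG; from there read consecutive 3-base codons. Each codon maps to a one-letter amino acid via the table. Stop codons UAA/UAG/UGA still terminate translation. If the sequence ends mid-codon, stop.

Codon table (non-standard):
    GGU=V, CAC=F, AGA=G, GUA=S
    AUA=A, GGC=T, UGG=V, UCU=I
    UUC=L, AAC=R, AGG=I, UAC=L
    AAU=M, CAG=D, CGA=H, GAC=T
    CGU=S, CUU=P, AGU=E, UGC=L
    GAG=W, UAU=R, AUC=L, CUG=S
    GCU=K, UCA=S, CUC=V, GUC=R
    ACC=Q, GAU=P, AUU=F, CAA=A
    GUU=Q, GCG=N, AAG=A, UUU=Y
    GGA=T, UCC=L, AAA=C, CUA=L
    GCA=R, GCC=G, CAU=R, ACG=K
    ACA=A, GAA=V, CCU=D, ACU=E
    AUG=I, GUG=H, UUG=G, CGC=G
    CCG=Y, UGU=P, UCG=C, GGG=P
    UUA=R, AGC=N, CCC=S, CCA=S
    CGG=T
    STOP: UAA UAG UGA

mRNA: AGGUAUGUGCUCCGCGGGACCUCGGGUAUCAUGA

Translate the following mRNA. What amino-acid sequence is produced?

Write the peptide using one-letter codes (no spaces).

Answer: ILLNTDTSS

Derivation:
start AUG at pos 4
pos 4: AUG -> I; peptide=I
pos 7: UGC -> L; peptide=IL
pos 10: UCC -> L; peptide=ILL
pos 13: GCG -> N; peptide=ILLN
pos 16: GGA -> T; peptide=ILLNT
pos 19: CCU -> D; peptide=ILLNTD
pos 22: CGG -> T; peptide=ILLNTDT
pos 25: GUA -> S; peptide=ILLNTDTS
pos 28: UCA -> S; peptide=ILLNTDTSS
pos 31: UGA -> STOP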